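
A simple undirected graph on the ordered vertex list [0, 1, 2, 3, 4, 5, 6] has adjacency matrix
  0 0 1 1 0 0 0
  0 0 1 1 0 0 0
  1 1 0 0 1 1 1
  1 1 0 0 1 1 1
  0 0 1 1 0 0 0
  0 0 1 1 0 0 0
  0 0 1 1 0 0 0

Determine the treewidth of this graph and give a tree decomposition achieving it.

Treewidth 2.
One optimal decomposition is:
Bags: B1 = {0, 2, 3}  B2 = {1, 2, 3}  B3 = {2, 3, 5}  B4 = {2, 3, 4}  B5 = {2, 3, 6}
Tree: B1–B2, B2–B3, B3–B4, B4–B5

The largest bag has 3 vertices, giving width 2; this decomposition certifies tw(G) ≤ 2. Since 3–0–2–1–3 is a cycle in G, G is not acyclic. Forests are exactly the graphs of treewidth ≤ 1, so tw(G) ≥ 2. Hence tw(G) = 2 exactly.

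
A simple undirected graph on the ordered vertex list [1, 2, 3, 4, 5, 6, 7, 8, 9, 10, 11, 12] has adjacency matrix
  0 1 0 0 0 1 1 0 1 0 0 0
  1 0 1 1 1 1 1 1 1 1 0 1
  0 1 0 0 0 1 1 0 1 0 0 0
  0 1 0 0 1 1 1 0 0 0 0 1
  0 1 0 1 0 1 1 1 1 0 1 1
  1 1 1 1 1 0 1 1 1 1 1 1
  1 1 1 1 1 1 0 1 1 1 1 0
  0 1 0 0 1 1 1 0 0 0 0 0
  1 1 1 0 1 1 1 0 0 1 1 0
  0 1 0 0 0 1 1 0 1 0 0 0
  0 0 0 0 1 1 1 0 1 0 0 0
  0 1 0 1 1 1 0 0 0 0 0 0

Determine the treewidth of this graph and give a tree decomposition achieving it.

Each bag holds 5 vertices, so the decomposition has width 4, which upper-bounds the treewidth. For the lower bound, the 5 vertices {2, 4, 5, 6, 12} are pairwise adjacent, and any tree decomposition puts a clique entirely inside one bag — forcing width ≥ 4. Hence tw(G) = 4 exactly.

Treewidth 4.
Bags: B1 = {2, 4, 5, 6, 7}  B2 = {2, 5, 6, 7, 9}  B3 = {2, 5, 6, 7, 8}  B4 = {2, 6, 7, 9, 10}  B5 = {2, 4, 5, 6, 12}  B6 = {1, 2, 6, 7, 9}  B7 = {5, 6, 7, 9, 11}  B8 = {2, 3, 6, 7, 9}
Tree: B1–B2, B1–B3, B2–B4, B1–B5, B4–B6, B2–B7, B4–B8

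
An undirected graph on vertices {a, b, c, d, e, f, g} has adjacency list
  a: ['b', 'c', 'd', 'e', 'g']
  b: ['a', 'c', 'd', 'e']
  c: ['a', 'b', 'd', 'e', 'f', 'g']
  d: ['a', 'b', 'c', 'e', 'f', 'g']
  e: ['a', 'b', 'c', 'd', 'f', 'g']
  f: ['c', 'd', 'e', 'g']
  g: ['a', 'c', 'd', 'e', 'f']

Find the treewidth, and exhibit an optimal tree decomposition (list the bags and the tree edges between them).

Each bag holds 5 vertices, so the decomposition has width 4, which upper-bounds the treewidth. Conversely, {c, d, e, f, g} is a clique of size 5, and the vertices of any clique must share a bag in every tree decomposition; so some bag has ≥ 5 vertices and tw(G) ≥ 4. The upper and lower bounds meet at 4, so that is the treewidth.

Treewidth 4.
Bags: B1 = {a, b, c, d, e}  B2 = {a, c, d, e, g}  B3 = {c, d, e, f, g}
Tree: B1–B2, B2–B3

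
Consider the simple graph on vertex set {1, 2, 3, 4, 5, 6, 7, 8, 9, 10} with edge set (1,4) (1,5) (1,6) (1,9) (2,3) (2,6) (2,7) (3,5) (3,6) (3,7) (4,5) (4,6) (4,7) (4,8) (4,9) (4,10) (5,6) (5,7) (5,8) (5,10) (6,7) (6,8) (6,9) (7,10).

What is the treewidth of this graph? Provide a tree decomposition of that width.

Each bag holds 4 vertices, so the decomposition has width 3, which upper-bounds the treewidth. For the lower bound, the 4 vertices {4, 5, 7, 10} are pairwise adjacent, and any tree decomposition puts a clique entirely inside one bag — forcing width ≥ 3. Therefore the treewidth is 3.

Treewidth 3.
One such decomposition:
Bags: B1 = {1, 4, 6, 9}  B2 = {1, 4, 5, 6}  B3 = {4, 5, 6, 8}  B4 = {4, 5, 6, 7}  B5 = {3, 5, 6, 7}  B6 = {4, 5, 7, 10}  B7 = {2, 3, 6, 7}
Tree: B1–B2, B2–B3, B2–B4, B4–B5, B4–B6, B5–B7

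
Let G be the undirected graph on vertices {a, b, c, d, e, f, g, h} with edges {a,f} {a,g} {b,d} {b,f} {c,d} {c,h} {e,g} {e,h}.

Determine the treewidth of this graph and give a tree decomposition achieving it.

Each bag holds 3 vertices, so the decomposition has width 2, which upper-bounds the treewidth. For the lower bound, G contains the cycle g–a–f–b–d–c–h–e–g, so G is not a forest; only forests have treewidth ≤ 1, hence tw(G) ≥ 2. Hence tw(G) = 2 exactly.

Treewidth 2.
One such decomposition:
Bags: B1 = {a, f, g}  B2 = {b, f, g}  B3 = {b, d, g}  B4 = {c, d, g}  B5 = {c, g, h}  B6 = {e, g, h}
Tree: B1–B2, B2–B3, B3–B4, B4–B5, B5–B6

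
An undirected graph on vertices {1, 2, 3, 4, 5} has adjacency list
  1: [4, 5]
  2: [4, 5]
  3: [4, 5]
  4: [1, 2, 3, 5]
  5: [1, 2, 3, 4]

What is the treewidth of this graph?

2

A width-2 tree decomposition is:
Bags: B1 = {2, 4, 5}  B2 = {1, 4, 5}  B3 = {3, 4, 5}
Tree: B1–B2, B1–B3
Every bag has size at most 3, so the width is 3 − 1 = 2 and tw(G) ≤ 2. Conversely, {1, 4, 5} is a clique of size 3, and the vertices of any clique must share a bag in every tree decomposition; so some bag has ≥ 3 vertices and tw(G) ≥ 2. The upper and lower bounds meet at 2, so that is the treewidth.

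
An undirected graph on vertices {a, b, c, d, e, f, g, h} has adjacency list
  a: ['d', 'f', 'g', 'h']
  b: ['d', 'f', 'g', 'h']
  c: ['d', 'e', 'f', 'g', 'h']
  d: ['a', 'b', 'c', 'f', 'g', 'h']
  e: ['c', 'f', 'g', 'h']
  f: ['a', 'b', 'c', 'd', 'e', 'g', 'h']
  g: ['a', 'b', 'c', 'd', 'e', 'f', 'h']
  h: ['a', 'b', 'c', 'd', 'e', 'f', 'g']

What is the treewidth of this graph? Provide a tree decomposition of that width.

Treewidth 4.
Bags: B1 = {c, d, f, g, h}  B2 = {a, d, f, g, h}  B3 = {b, d, f, g, h}  B4 = {c, e, f, g, h}
Tree: B1–B2, B1–B3, B1–B4

Every bag has size at most 5, so the width is 5 − 1 = 4 and tw(G) ≤ 4. On the other hand G contains the 5-clique {c, d, f, g, h}. A clique must lie in a single bag of any decomposition, so no decomposition can have width below 4. Combining the bounds, tw(G) = 4.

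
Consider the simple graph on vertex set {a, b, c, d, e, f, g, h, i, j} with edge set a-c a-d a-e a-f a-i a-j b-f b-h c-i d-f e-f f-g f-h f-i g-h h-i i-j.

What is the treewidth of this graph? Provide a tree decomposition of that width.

Treewidth 2.
One such decomposition:
Bags: B1 = {f, h, i}  B2 = {a, f, i}  B3 = {a, c, i}  B4 = {a, i, j}  B5 = {b, f, h}  B6 = {a, e, f}  B7 = {a, d, f}  B8 = {f, g, h}
Tree: B1–B2, B2–B3, B3–B4, B1–B5, B2–B6, B6–B7, B5–B8

Every bag has size at most 3, so the width is 3 − 1 = 2 and tw(G) ≤ 2. For the lower bound, the 3 vertices {a, i, j} are pairwise adjacent, and any tree decomposition puts a clique entirely inside one bag — forcing width ≥ 2. Combining the bounds, tw(G) = 2.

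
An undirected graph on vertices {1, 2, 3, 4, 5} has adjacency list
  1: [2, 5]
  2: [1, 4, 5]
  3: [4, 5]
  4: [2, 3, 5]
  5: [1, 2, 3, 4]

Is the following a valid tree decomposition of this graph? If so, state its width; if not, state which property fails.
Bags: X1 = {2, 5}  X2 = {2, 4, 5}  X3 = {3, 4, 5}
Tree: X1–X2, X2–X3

A tree decomposition must satisfy three properties: every vertex lies in some bag; for every edge, both endpoints lie together in some bag; and for every vertex, the bags containing it form a connected subtree. Here vertex 1 appears in no bag, so the decomposition is invalid.

No — vertex 1 appears in no bag.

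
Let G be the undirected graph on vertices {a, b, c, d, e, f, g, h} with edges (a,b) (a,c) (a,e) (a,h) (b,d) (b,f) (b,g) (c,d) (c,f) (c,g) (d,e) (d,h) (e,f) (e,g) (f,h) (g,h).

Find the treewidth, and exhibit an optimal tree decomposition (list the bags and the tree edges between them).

Each bag holds 5 vertices, so the decomposition has width 4, which upper-bounds the treewidth. For the lower bound: the 5 vertex sets {e,g}, {f,h}, {a,c}, {d}, {b} are disjoint, each induces a connected subgraph, and every pair is joined by at least one edge of G. Contracting each set to a single vertex therefore yields K_{5} as a minor, and since treewidth is minor-monotone, tw(G) ≥ tw(K_{5}) = 4. Therefore the treewidth is 4.

Treewidth 4.
Bags: B1 = {a, d, e, f, g}  B2 = {a, d, f, g, h}  B3 = {a, c, d, f, g}  B4 = {a, b, d, f, g}
Tree: B1–B2, B2–B3, B3–B4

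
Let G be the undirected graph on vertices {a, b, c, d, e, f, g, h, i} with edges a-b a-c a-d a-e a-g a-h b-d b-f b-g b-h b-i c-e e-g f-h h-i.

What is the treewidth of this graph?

A width-2 tree decomposition is:
Bags: B1 = {b, h, i}  B2 = {a, b, h}  B3 = {a, b, g}  B4 = {a, e, g}  B5 = {a, c, e}  B6 = {a, b, d}  B7 = {b, f, h}
Tree: B1–B2, B2–B3, B3–B4, B4–B5, B3–B6, B2–B7
Every bag has size at most 3, so the width is 3 − 1 = 2 and tw(G) ≤ 2. For the lower bound, the 3 vertices {a, e, g} are pairwise adjacent, and any tree decomposition puts a clique entirely inside one bag — forcing width ≥ 2. The upper and lower bounds meet at 2, so that is the treewidth.

2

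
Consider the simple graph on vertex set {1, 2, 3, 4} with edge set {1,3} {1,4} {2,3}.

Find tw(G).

A width-1 tree decomposition is:
Bags: B1 = {1, 4}  B2 = {1, 3}  B3 = {2, 3}
Tree: B1–B2, B2–B3
The largest bag has 2 vertices, giving width 1; this decomposition certifies tw(G) ≤ 1. Any graph with an edge has treewidth ≥ 1, and G has the edge 4–1. The upper and lower bounds meet at 1, so that is the treewidth.

1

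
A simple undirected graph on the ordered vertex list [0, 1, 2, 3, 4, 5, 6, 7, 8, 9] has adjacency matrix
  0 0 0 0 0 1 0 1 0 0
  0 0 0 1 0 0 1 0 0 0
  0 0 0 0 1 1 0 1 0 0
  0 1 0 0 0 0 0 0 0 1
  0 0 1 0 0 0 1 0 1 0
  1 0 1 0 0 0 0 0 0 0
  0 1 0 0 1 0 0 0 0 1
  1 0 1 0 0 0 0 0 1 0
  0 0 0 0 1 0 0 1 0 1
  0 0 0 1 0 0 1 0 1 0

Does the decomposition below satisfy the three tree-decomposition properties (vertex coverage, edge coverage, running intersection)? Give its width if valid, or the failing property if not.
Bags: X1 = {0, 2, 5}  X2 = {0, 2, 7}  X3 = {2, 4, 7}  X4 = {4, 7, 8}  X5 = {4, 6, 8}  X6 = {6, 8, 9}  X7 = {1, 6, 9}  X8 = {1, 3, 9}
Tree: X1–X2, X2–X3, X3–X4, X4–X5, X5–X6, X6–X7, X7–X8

Yes; width 2.

Checking the three conditions: (i) the bags cover all of {0, 1, 2, 3, 4, 5, 6, 7, 8, 9}; (ii) for each edge, some bag contains both endpoints; (iii) the bags containing any fixed vertex form a subtree. All hold, so the decomposition is valid with width 3 − 1 = 2.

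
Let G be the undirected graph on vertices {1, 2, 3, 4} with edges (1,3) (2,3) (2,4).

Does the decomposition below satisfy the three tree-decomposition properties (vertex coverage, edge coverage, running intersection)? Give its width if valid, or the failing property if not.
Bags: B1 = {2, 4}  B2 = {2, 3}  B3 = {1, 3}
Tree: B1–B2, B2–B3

Vertex coverage: the bags together contain {1, 2, 3, 4}, the full vertex set. Edge coverage: each edge of G has both endpoints in at least one bag. Running intersection: for every vertex, the bags containing it form a connected subtree. All three properties hold, so this is a valid tree decomposition of width max|bag| − 1 = 1, and hence tw(G) ≤ 1.

Yes; width 1.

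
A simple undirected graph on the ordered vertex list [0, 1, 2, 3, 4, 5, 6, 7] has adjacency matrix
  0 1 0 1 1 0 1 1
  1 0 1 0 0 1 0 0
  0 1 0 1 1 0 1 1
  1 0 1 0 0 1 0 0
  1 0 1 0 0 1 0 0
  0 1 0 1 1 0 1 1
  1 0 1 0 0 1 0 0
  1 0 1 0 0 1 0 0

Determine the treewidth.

A width-3 tree decomposition is:
Bags: B1 = {0, 2, 5, 7}  B2 = {0, 2, 4, 5}  B3 = {0, 2, 3, 5}  B4 = {0, 2, 5, 6}  B5 = {0, 1, 2, 5}
Tree: B1–B2, B2–B3, B3–B4, B4–B5
The largest bag has 4 vertices, giving width 3; this decomposition certifies tw(G) ≤ 3. For the lower bound: the 4 vertex sets {0,7}, {4,5}, {2}, {3} are disjoint, each induces a connected subgraph, and every pair is joined by at least one edge of G. Contracting each set to a single vertex therefore yields K_{4} as a minor, and since treewidth is minor-monotone, tw(G) ≥ tw(K_{4}) = 3. Therefore the treewidth is 3.

3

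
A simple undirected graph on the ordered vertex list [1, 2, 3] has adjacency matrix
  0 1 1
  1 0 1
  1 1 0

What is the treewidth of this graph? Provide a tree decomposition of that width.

Treewidth 2.
One such decomposition:
Bags: B1 = {1, 2, 3}
Tree: (single bag)

With just one bag of size 3, the width is 3 − 1 = 2, so tw(G) ≤ 2. Conversely, {1, 2, 3} is a clique of size 3, and the vertices of any clique must share a bag in every tree decomposition; so some bag has ≥ 3 vertices and tw(G) ≥ 2. Therefore the treewidth is 2.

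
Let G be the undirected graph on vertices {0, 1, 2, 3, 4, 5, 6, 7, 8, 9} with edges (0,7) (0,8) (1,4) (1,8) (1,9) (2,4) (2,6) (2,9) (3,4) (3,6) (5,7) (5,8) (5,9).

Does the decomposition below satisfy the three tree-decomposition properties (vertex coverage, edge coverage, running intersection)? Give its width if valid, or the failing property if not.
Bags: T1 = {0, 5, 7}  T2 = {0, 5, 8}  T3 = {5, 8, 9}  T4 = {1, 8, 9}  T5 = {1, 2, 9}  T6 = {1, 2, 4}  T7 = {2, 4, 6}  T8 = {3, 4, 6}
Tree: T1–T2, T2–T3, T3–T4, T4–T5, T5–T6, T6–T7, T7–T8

Every vertex of G appears in some bag (union = {0, 1, 2, 3, 4, 5, 6, 7, 8, 9}); every edge is covered by a bag; and for each vertex v the set of bags containing v is connected in the bag tree. The decomposition is therefore valid. The largest bag has 3 vertices, so the width is 2.

Yes; width 2.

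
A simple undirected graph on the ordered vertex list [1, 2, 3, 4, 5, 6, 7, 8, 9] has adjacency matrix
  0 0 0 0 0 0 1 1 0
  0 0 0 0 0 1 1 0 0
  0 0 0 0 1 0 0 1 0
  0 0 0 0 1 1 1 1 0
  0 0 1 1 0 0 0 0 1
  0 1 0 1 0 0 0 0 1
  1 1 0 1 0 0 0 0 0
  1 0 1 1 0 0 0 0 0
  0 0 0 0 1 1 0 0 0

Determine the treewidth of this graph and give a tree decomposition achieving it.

The largest bag has 4 vertices, giving width 3; this decomposition certifies tw(G) ≤ 3. For the lower bound: the 4 vertex sets {1,2,7}, {6}, {4}, {3,5,8,9} are disjoint, each induces a connected subgraph, and every pair is joined by at least one edge of G. Contracting each set to a single vertex therefore yields K_{4} as a minor, and since treewidth is minor-monotone, tw(G) ≥ tw(K_{4}) = 3. The upper and lower bounds meet at 3, so that is the treewidth.

Treewidth 3.
Bags: B1 = {1, 2, 6, 7}  B2 = {1, 4, 6, 7}  B3 = {1, 4, 6, 8}  B4 = {4, 6, 8, 9}  B5 = {4, 5, 8, 9}  B6 = {3, 5, 8, 9}
Tree: B1–B2, B2–B3, B3–B4, B4–B5, B5–B6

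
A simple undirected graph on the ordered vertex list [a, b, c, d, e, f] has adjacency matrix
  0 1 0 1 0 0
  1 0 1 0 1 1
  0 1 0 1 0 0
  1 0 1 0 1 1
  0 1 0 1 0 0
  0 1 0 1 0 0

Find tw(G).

2

A width-2 tree decomposition is:
Bags: B1 = {b, c, d}  B2 = {a, b, d}  B3 = {b, d, e}  B4 = {b, d, f}
Tree: B1–B2, B2–B3, B3–B4
Each bag holds 3 vertices, so the decomposition has width 2, which upper-bounds the treewidth. Since d–c–b–a–d is a cycle in G, G is not acyclic. Forests are exactly the graphs of treewidth ≤ 1, so tw(G) ≥ 2. The upper and lower bounds meet at 2, so that is the treewidth.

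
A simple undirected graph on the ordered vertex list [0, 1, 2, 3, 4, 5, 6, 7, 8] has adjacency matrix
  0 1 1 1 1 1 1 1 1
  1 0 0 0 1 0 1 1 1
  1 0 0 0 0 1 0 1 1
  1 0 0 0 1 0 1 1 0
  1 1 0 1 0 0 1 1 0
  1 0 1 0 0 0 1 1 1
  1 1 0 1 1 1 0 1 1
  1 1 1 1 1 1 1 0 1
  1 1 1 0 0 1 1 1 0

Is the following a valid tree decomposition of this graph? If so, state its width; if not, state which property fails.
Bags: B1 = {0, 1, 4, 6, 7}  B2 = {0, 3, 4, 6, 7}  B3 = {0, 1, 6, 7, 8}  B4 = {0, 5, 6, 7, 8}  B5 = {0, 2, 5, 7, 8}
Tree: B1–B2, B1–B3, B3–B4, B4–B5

Yes; width 4.

Every vertex of G appears in some bag (union = {0, 1, 2, 3, 4, 5, 6, 7, 8}); every edge is covered by a bag; and for each vertex v the set of bags containing v is connected in the bag tree. The decomposition is therefore valid. The largest bag has 5 vertices, so the width is 4.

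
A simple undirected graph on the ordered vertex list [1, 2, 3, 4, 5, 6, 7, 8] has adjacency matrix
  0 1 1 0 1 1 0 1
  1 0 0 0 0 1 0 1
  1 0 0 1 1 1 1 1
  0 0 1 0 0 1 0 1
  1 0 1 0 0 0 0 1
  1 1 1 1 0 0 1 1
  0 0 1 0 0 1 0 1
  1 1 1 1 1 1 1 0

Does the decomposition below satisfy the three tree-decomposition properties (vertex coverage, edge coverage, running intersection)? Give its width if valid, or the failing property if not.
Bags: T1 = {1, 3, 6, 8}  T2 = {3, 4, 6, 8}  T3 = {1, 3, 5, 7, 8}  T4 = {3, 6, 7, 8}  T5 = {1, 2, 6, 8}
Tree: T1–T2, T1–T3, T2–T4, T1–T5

No — bags containing vertex 7 are not connected in the tree.

A tree decomposition must satisfy three properties: every vertex lies in some bag; for every edge, both endpoints lie together in some bag; and for every vertex, the bags containing it form a connected subtree. Here bags containing vertex 7 are not connected in the tree, so the decomposition is invalid.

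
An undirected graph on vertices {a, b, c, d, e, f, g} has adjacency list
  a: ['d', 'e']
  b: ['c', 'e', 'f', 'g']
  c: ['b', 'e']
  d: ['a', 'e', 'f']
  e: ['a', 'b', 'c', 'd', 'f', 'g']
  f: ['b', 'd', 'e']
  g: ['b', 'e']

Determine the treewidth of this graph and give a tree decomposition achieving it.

Treewidth 2.
One such decomposition:
Bags: B1 = {b, c, e}  B2 = {b, e, f}  B3 = {b, e, g}  B4 = {d, e, f}  B5 = {a, d, e}
Tree: B1–B2, B2–B3, B2–B4, B4–B5

Each bag holds 3 vertices, so the decomposition has width 2, which upper-bounds the treewidth. For the lower bound, the 3 vertices {a, d, e} are pairwise adjacent, and any tree decomposition puts a clique entirely inside one bag — forcing width ≥ 2. Combining the bounds, tw(G) = 2.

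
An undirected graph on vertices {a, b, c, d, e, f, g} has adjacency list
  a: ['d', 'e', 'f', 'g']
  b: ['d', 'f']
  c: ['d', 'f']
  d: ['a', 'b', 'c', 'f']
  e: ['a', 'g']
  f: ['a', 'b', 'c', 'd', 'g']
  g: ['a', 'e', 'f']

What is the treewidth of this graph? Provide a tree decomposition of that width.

Each bag holds 3 vertices, so the decomposition has width 2, which upper-bounds the treewidth. On the other hand G contains the 3-clique {a, e, g}. A clique must lie in a single bag of any decomposition, so no decomposition can have width below 2. Combining the bounds, tw(G) = 2.

Treewidth 2.
One such decomposition:
Bags: B1 = {a, f, g}  B2 = {a, d, f}  B3 = {a, e, g}  B4 = {c, d, f}  B5 = {b, d, f}
Tree: B1–B2, B1–B3, B2–B4, B4–B5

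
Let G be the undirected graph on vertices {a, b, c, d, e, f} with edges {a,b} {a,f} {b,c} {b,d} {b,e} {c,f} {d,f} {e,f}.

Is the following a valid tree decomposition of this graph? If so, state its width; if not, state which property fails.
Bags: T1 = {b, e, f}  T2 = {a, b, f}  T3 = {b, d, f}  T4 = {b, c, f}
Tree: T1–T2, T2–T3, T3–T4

Yes; width 2.

Checking the three conditions: (i) the bags cover all of {a, b, c, d, e, f}; (ii) for each edge, some bag contains both endpoints; (iii) the bags containing any fixed vertex form a subtree. All hold, so the decomposition is valid with width 3 − 1 = 2.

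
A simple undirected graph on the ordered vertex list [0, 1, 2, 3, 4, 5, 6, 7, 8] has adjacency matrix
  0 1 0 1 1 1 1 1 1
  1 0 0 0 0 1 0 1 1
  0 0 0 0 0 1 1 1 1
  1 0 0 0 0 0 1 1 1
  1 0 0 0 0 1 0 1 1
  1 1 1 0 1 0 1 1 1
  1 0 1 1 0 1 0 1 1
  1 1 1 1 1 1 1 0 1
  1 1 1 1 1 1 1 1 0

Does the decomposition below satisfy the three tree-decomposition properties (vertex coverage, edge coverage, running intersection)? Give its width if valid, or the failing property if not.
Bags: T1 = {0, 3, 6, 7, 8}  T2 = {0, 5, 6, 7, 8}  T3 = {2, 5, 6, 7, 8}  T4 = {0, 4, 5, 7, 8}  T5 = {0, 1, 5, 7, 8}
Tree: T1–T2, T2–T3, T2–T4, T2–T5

Every vertex of G appears in some bag (union = {0, 1, 2, 3, 4, 5, 6, 7, 8}); every edge is covered by a bag; and for each vertex v the set of bags containing v is connected in the bag tree. The decomposition is therefore valid. The largest bag has 5 vertices, so the width is 4.

Yes; width 4.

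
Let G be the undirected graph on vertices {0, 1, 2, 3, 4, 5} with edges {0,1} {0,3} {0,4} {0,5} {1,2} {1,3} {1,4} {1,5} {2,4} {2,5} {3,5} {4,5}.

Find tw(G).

3

A width-3 tree decomposition is:
Bags: B1 = {0, 1, 3, 5}  B2 = {0, 1, 4, 5}  B3 = {1, 2, 4, 5}
Tree: B1–B2, B2–B3
The largest bag has 4 vertices, giving width 3; this decomposition certifies tw(G) ≤ 3. For the lower bound, the 4 vertices {0, 1, 3, 5} are pairwise adjacent, and any tree decomposition puts a clique entirely inside one bag — forcing width ≥ 3. Combining the bounds, tw(G) = 3.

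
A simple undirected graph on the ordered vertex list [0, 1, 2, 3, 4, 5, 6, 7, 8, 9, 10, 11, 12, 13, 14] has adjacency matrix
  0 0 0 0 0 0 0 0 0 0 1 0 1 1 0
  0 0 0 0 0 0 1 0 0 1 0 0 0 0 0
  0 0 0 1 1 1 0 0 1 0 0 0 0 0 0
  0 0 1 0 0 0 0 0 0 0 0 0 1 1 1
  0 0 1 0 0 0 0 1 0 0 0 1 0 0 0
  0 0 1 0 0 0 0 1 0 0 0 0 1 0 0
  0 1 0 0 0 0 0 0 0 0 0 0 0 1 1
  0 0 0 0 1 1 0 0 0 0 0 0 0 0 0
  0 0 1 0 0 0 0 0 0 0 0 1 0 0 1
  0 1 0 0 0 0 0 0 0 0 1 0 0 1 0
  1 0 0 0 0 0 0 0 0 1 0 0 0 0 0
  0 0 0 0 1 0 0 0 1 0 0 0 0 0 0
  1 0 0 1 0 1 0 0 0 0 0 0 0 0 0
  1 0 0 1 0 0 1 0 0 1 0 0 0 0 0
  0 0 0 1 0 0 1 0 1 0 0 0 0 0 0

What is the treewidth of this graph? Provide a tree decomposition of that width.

Each bag holds 4 vertices, so the decomposition has width 3, which upper-bounds the treewidth. For the lower bound: the 4 vertex sets {1,9,10}, {6}, {13}, {0,3,12,14} are disjoint, each induces a connected subgraph, and every pair is joined by at least one edge of G. Contracting each set to a single vertex therefore yields K_{4} as a minor, and since treewidth is minor-monotone, tw(G) ≥ tw(K_{4}) = 3. The upper and lower bounds meet at 3, so that is the treewidth.

Treewidth 3.
Bags: B1 = {1, 6, 9, 10}  B2 = {6, 9, 10, 13}  B3 = {0, 6, 10, 13}  B4 = {0, 6, 13, 14}  B5 = {0, 3, 13, 14}  B6 = {0, 3, 12, 14}  B7 = {3, 8, 12, 14}  B8 = {2, 3, 8, 12}  B9 = {2, 5, 8, 12}  B10 = {2, 5, 8, 11}  B11 = {2, 4, 5, 11}  B12 = {4, 5, 7, 11}
Tree: B1–B2, B2–B3, B3–B4, B4–B5, B5–B6, B6–B7, B7–B8, B8–B9, B9–B10, B10–B11, B11–B12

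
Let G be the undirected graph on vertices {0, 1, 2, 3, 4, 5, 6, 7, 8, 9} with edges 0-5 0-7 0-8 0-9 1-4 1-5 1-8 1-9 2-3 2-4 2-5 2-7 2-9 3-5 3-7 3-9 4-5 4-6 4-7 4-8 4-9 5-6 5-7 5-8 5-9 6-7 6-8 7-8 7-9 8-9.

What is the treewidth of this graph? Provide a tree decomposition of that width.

The largest bag has 5 vertices, giving width 4; this decomposition certifies tw(G) ≤ 4. Conversely, {1, 4, 5, 8, 9} is a clique of size 5, and the vertices of any clique must share a bag in every tree decomposition; so some bag has ≥ 5 vertices and tw(G) ≥ 4. Therefore the treewidth is 4.

Treewidth 4.
One such decomposition:
Bags: B1 = {4, 5, 6, 7, 8}  B2 = {4, 5, 7, 8, 9}  B3 = {2, 4, 5, 7, 9}  B4 = {0, 5, 7, 8, 9}  B5 = {1, 4, 5, 8, 9}  B6 = {2, 3, 5, 7, 9}
Tree: B1–B2, B2–B3, B2–B4, B2–B5, B3–B6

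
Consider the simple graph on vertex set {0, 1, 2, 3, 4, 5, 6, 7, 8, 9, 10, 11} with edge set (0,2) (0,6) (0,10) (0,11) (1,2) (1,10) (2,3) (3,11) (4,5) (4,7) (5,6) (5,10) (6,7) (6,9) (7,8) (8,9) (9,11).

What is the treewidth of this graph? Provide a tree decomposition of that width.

The largest bag has 4 vertices, giving width 3; this decomposition certifies tw(G) ≤ 3. For the lower bound: the 4 vertex sets {4,7,8}, {5}, {6}, {0,9,10,11} are disjoint, each induces a connected subgraph, and every pair is joined by at least one edge of G. Contracting each set to a single vertex therefore yields K_{4} as a minor, and since treewidth is minor-monotone, tw(G) ≥ tw(K_{4}) = 3. Combining the bounds, tw(G) = 3.

Treewidth 3.
One optimal decomposition is:
Bags: B1 = {4, 5, 7, 8}  B2 = {5, 6, 7, 8}  B3 = {5, 6, 8, 9}  B4 = {5, 6, 9, 10}  B5 = {0, 6, 9, 10}  B6 = {0, 9, 10, 11}  B7 = {0, 1, 10, 11}  B8 = {0, 1, 2, 11}  B9 = {1, 2, 3, 11}
Tree: B1–B2, B2–B3, B3–B4, B4–B5, B5–B6, B6–B7, B7–B8, B8–B9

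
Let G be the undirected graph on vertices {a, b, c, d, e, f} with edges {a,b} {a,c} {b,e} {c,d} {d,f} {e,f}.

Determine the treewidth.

2

A width-2 tree decomposition is:
Bags: B1 = {a, b, e}  B2 = {a, e, f}  B3 = {a, d, f}  B4 = {a, c, d}
Tree: B1–B2, B2–B3, B3–B4
Every bag has size at most 3, so the width is 3 − 1 = 2 and tw(G) ≤ 2. The edges a–b–e–f–d–c–a form a cycle, so G is not a tree and its treewidth is at least 2. Therefore the treewidth is 2.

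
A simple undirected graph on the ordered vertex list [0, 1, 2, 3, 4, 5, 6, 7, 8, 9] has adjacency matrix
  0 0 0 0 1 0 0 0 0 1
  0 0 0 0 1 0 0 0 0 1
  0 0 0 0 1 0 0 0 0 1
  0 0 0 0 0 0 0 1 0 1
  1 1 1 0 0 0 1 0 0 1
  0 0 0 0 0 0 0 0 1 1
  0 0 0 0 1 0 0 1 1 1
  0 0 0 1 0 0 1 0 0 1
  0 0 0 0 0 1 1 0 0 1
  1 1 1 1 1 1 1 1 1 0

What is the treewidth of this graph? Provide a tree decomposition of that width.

Treewidth 2.
One optimal decomposition is:
Bags: B1 = {6, 7, 9}  B2 = {4, 6, 9}  B3 = {3, 7, 9}  B4 = {2, 4, 9}  B5 = {6, 8, 9}  B6 = {0, 4, 9}  B7 = {5, 8, 9}  B8 = {1, 4, 9}
Tree: B1–B2, B1–B3, B2–B4, B1–B5, B2–B6, B5–B7, B4–B8

Every bag has size at most 3, so the width is 3 − 1 = 2 and tw(G) ≤ 2. Conversely, {3, 7, 9} is a clique of size 3, and the vertices of any clique must share a bag in every tree decomposition; so some bag has ≥ 3 vertices and tw(G) ≥ 2. The upper and lower bounds meet at 2, so that is the treewidth.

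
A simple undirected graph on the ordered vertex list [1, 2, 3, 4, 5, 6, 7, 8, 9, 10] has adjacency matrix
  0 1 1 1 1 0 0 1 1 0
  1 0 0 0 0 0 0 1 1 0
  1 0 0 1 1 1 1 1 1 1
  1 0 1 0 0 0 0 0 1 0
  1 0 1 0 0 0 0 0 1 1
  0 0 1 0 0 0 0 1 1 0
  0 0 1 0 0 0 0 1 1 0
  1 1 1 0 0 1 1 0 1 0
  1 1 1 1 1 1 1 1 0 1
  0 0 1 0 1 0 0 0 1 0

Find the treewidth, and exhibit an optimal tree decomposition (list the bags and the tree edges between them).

Every bag has size at most 4, so the width is 4 − 1 = 3 and tw(G) ≤ 3. For the lower bound, the 4 vertices {1, 2, 8, 9} are pairwise adjacent, and any tree decomposition puts a clique entirely inside one bag — forcing width ≥ 3. Combining the bounds, tw(G) = 3.

Treewidth 3.
One optimal decomposition is:
Bags: B1 = {1, 3, 8, 9}  B2 = {1, 3, 5, 9}  B3 = {3, 7, 8, 9}  B4 = {3, 5, 9, 10}  B5 = {1, 3, 4, 9}  B6 = {3, 6, 8, 9}  B7 = {1, 2, 8, 9}
Tree: B1–B2, B1–B3, B2–B4, B1–B5, B1–B6, B1–B7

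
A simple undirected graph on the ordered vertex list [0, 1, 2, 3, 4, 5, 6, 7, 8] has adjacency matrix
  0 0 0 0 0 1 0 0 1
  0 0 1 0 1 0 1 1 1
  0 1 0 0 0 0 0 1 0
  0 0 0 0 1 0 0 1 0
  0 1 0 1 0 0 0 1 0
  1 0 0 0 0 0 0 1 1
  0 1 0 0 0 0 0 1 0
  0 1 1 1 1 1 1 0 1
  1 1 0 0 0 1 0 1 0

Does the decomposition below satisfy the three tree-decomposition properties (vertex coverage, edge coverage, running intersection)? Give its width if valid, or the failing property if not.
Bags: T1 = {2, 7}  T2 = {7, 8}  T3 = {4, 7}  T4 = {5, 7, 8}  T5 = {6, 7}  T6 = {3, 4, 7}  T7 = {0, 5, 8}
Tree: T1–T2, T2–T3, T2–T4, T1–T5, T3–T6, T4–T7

A tree decomposition must satisfy three properties: every vertex lies in some bag; for every edge, both endpoints lie together in some bag; and for every vertex, the bags containing it form a connected subtree. Here vertex 1 appears in no bag, so the decomposition is invalid.

No — vertex 1 appears in no bag.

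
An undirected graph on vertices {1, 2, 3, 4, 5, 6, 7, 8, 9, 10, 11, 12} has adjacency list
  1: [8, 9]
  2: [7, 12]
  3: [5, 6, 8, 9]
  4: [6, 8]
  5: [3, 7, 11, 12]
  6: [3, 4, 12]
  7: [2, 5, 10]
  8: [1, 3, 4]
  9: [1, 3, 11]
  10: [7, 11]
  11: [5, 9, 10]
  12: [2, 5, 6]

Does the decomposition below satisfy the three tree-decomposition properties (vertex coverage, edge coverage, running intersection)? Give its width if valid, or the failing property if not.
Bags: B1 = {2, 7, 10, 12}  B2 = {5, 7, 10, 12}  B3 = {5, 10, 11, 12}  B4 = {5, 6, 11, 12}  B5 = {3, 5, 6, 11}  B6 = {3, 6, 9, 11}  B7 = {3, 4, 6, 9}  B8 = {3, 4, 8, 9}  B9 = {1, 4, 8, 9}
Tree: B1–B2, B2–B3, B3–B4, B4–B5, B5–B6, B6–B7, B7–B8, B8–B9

Vertex coverage: the bags together contain {1, 2, 3, 4, 5, 6, 7, 8, 9, 10, 11, 12}, the full vertex set. Edge coverage: each edge of G has both endpoints in at least one bag. Running intersection: for every vertex, the bags containing it form a connected subtree. All three properties hold, so this is a valid tree decomposition of width max|bag| − 1 = 3, and hence tw(G) ≤ 3.

Yes; width 3.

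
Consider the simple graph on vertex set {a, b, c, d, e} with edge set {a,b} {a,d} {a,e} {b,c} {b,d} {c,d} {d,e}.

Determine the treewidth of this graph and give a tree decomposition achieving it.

Treewidth 2.
One such decomposition:
Bags: B1 = {a, b, d}  B2 = {a, d, e}  B3 = {b, c, d}
Tree: B1–B2, B1–B3

Each bag holds 3 vertices, so the decomposition has width 2, which upper-bounds the treewidth. For the lower bound, the 3 vertices {b, c, d} are pairwise adjacent, and any tree decomposition puts a clique entirely inside one bag — forcing width ≥ 2. Hence tw(G) = 2 exactly.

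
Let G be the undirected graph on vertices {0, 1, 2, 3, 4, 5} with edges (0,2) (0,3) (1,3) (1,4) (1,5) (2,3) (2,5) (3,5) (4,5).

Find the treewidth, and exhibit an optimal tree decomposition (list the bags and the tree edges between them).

Treewidth 2.
One optimal decomposition is:
Bags: B1 = {1, 4, 5}  B2 = {1, 3, 5}  B3 = {2, 3, 5}  B4 = {0, 2, 3}
Tree: B1–B2, B2–B3, B3–B4

Each bag holds 3 vertices, so the decomposition has width 2, which upper-bounds the treewidth. On the other hand G contains the 3-clique {1, 3, 5}. A clique must lie in a single bag of any decomposition, so no decomposition can have width below 2. Hence tw(G) = 2 exactly.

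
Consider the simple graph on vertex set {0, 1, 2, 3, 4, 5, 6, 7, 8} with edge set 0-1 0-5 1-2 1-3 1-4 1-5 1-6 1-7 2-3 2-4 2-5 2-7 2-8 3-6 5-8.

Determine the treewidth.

2

A width-2 tree decomposition is:
Bags: B1 = {1, 2, 5}  B2 = {0, 1, 5}  B3 = {2, 5, 8}  B4 = {1, 2, 7}  B5 = {1, 2, 3}  B6 = {1, 2, 4}  B7 = {1, 3, 6}
Tree: B1–B2, B1–B3, B1–B4, B4–B5, B5–B6, B5–B7
The largest bag has 3 vertices, giving width 2; this decomposition certifies tw(G) ≤ 2. Conversely, {2, 5, 8} is a clique of size 3, and the vertices of any clique must share a bag in every tree decomposition; so some bag has ≥ 3 vertices and tw(G) ≥ 2. Therefore the treewidth is 2.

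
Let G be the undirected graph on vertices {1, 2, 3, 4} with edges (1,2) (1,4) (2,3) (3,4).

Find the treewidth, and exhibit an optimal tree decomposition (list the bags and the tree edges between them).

Treewidth 2.
Bags: B1 = {1, 2, 4}  B2 = {2, 3, 4}
Tree: B1–B2

The largest bag has 3 vertices, giving width 2; this decomposition certifies tw(G) ≤ 2. For the lower bound, G contains the cycle 4–1–2–3–4, so G is not a forest; only forests have treewidth ≤ 1, hence tw(G) ≥ 2. Combining the bounds, tw(G) = 2.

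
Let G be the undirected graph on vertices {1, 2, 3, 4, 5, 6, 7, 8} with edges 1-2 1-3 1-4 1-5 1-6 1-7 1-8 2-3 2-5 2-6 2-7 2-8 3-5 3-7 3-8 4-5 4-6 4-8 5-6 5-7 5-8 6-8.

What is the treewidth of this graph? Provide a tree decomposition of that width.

The largest bag has 5 vertices, giving width 4; this decomposition certifies tw(G) ≤ 4. On the other hand G contains the 5-clique {1, 2, 3, 5, 8}. A clique must lie in a single bag of any decomposition, so no decomposition can have width below 4. Combining the bounds, tw(G) = 4.

Treewidth 4.
One such decomposition:
Bags: B1 = {1, 2, 3, 5, 8}  B2 = {1, 2, 3, 5, 7}  B3 = {1, 2, 5, 6, 8}  B4 = {1, 4, 5, 6, 8}
Tree: B1–B2, B1–B3, B3–B4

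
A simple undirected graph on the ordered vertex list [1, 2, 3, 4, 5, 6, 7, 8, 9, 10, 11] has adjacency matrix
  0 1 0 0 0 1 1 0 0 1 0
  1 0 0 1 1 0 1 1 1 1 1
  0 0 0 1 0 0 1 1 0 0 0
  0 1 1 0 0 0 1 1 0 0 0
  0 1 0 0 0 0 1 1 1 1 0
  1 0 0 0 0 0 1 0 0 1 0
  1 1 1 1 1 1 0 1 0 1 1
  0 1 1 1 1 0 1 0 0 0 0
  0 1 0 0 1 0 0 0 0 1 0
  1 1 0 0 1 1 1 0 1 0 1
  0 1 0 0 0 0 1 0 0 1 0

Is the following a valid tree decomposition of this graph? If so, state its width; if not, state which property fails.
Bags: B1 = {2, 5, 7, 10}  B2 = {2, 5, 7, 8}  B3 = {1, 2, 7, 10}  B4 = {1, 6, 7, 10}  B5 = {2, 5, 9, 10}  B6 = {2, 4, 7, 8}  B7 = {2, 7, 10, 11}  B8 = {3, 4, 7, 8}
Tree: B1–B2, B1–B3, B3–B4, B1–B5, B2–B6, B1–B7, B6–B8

Yes; width 3.

Checking the three conditions: (i) the bags cover all of {1, 2, 3, 4, 5, 6, 7, 8, 9, 10, 11}; (ii) for each edge, some bag contains both endpoints; (iii) the bags containing any fixed vertex form a subtree. All hold, so the decomposition is valid with width 4 − 1 = 3.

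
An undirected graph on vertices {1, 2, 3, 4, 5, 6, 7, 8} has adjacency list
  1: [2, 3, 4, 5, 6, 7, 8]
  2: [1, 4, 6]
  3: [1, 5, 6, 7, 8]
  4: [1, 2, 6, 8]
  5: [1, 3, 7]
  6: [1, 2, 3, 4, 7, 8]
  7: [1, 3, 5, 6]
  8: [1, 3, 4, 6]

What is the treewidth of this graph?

3

A width-3 tree decomposition is:
Bags: B1 = {1, 3, 5, 7}  B2 = {1, 3, 6, 7}  B3 = {1, 3, 6, 8}  B4 = {1, 4, 6, 8}  B5 = {1, 2, 4, 6}
Tree: B1–B2, B2–B3, B3–B4, B4–B5
Each bag holds 4 vertices, so the decomposition has width 3, which upper-bounds the treewidth. For the lower bound, the 4 vertices {1, 3, 5, 7} are pairwise adjacent, and any tree decomposition puts a clique entirely inside one bag — forcing width ≥ 3. Combining the bounds, tw(G) = 3.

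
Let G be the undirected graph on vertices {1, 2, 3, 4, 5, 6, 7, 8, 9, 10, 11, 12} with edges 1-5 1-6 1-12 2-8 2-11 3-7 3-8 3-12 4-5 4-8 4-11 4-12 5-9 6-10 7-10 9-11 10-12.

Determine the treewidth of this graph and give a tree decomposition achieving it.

Every bag has size at most 4, so the width is 4 − 1 = 3 and tw(G) ≤ 3. For the lower bound: the 4 vertex sets {6,7,10}, {3}, {12}, {1,4,5,8} are disjoint, each induces a connected subgraph, and every pair is joined by at least one edge of G. Contracting each set to a single vertex therefore yields K_{4} as a minor, and since treewidth is minor-monotone, tw(G) ≥ tw(K_{4}) = 3. Hence tw(G) = 3 exactly.

Treewidth 3.
One optimal decomposition is:
Bags: B1 = {3, 6, 7, 10}  B2 = {3, 6, 10, 12}  B3 = {1, 3, 6, 12}  B4 = {1, 3, 8, 12}  B5 = {1, 4, 8, 12}  B6 = {1, 4, 5, 8}  B7 = {2, 4, 5, 8}  B8 = {2, 4, 5, 11}  B9 = {2, 5, 9, 11}
Tree: B1–B2, B2–B3, B3–B4, B4–B5, B5–B6, B6–B7, B7–B8, B8–B9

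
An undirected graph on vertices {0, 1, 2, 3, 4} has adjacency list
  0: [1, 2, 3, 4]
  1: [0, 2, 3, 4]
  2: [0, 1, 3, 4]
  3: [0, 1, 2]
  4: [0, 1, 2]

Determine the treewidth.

A width-3 tree decomposition is:
Bags: B1 = {0, 1, 2, 4}  B2 = {0, 1, 2, 3}
Tree: B1–B2
The largest bag has 4 vertices, giving width 3; this decomposition certifies tw(G) ≤ 3. On the other hand G contains the 4-clique {0, 1, 2, 3}. A clique must lie in a single bag of any decomposition, so no decomposition can have width below 3. Combining the bounds, tw(G) = 3.

3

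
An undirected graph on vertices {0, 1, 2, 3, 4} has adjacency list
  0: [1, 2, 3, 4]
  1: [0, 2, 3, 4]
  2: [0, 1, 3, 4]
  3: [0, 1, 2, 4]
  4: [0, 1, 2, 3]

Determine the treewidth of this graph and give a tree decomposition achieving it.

With just one bag of size 5, the width is 5 − 1 = 4, so tw(G) ≤ 4. For the lower bound, the 5 vertices {0, 1, 2, 3, 4} are pairwise adjacent, and any tree decomposition puts a clique entirely inside one bag — forcing width ≥ 4. Combining the bounds, tw(G) = 4.

Treewidth 4.
One such decomposition:
Bags: B1 = {0, 1, 2, 3, 4}
Tree: (single bag)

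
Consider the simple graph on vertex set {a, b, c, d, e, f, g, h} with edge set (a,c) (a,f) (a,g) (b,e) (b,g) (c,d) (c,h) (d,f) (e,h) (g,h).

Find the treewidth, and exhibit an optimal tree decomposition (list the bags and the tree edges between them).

Each bag holds 3 vertices, so the decomposition has width 2, which upper-bounds the treewidth. The edges e–b–g–h–e form a cycle, so G is not a tree and its treewidth is at least 2. Hence tw(G) = 2 exactly.

Treewidth 2.
One optimal decomposition is:
Bags: B1 = {b, e, h}  B2 = {b, g, h}  B3 = {c, g, h}  B4 = {a, c, g}  B5 = {a, c, d}  B6 = {a, d, f}
Tree: B1–B2, B2–B3, B3–B4, B4–B5, B5–B6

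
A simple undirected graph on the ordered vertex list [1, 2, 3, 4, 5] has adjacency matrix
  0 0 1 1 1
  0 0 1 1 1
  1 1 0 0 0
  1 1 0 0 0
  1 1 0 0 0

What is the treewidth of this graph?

A width-2 tree decomposition is:
Bags: B1 = {1, 2, 4}  B2 = {1, 2, 3}  B3 = {1, 2, 5}
Tree: B1–B2, B2–B3
Each bag holds 3 vertices, so the decomposition has width 2, which upper-bounds the treewidth. Since 2–4–1–3–2 is a cycle in G, G is not acyclic. Forests are exactly the graphs of treewidth ≤ 1, so tw(G) ≥ 2. Hence tw(G) = 2 exactly.

2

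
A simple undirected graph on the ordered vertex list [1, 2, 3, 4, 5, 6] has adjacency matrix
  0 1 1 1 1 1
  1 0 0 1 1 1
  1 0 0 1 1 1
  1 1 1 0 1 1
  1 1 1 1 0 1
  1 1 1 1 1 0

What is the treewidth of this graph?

4

A width-4 tree decomposition is:
Bags: B1 = {1, 3, 4, 5, 6}  B2 = {1, 2, 4, 5, 6}
Tree: B1–B2
Each bag holds 5 vertices, so the decomposition has width 4, which upper-bounds the treewidth. On the other hand G contains the 5-clique {1, 2, 4, 5, 6}. A clique must lie in a single bag of any decomposition, so no decomposition can have width below 4. Combining the bounds, tw(G) = 4.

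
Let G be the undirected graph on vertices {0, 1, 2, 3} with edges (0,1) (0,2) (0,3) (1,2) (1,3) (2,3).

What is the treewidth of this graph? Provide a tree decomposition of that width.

Treewidth 3.
Bags: B1 = {0, 1, 2, 3}
Tree: (single bag)

With just one bag of size 4, the width is 4 − 1 = 3, so tw(G) ≤ 3. Conversely, {0, 1, 2, 3} is a clique of size 4, and the vertices of any clique must share a bag in every tree decomposition; so some bag has ≥ 4 vertices and tw(G) ≥ 3. Combining the bounds, tw(G) = 3.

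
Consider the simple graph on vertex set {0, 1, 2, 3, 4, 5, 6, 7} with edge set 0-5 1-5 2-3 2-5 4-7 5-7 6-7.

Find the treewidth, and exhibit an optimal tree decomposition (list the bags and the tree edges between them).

Treewidth 1.
One such decomposition:
Bags: B1 = {2, 5}  B2 = {5, 7}  B3 = {2, 3}  B4 = {6, 7}  B5 = {1, 5}  B6 = {4, 7}  B7 = {0, 5}
Tree: B1–B2, B1–B3, B2–B4, B2–B5, B2–B6, B2–B7

Each bag holds 2 vertices, so the decomposition has width 1, which upper-bounds the treewidth. G has an edge, so its treewidth is at least 1. Combining the bounds, tw(G) = 1.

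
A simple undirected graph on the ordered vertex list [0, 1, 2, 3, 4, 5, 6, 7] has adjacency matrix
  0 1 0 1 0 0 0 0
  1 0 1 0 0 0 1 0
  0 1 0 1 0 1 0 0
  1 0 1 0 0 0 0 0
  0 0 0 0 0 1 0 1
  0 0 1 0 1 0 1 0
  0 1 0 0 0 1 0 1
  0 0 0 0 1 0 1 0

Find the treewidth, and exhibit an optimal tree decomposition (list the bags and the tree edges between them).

Treewidth 2.
One such decomposition:
Bags: B1 = {4, 5, 7}  B2 = {5, 6, 7}  B3 = {2, 5, 6}  B4 = {1, 2, 6}  B5 = {1, 2, 3}  B6 = {0, 1, 3}
Tree: B1–B2, B2–B3, B3–B4, B4–B5, B5–B6

Every bag has size at most 3, so the width is 3 − 1 = 2 and tw(G) ≤ 2. Since 4–7–6–5–4 is a cycle in G, G is not acyclic. Forests are exactly the graphs of treewidth ≤ 1, so tw(G) ≥ 2. Therefore the treewidth is 2.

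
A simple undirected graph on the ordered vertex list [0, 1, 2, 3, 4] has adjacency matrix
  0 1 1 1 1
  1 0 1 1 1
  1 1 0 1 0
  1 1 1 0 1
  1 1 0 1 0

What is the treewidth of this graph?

3

A width-3 tree decomposition is:
Bags: B1 = {0, 1, 2, 3}  B2 = {0, 1, 3, 4}
Tree: B1–B2
Each bag holds 4 vertices, so the decomposition has width 3, which upper-bounds the treewidth. On the other hand G contains the 4-clique {0, 1, 2, 3}. A clique must lie in a single bag of any decomposition, so no decomposition can have width below 3. Therefore the treewidth is 3.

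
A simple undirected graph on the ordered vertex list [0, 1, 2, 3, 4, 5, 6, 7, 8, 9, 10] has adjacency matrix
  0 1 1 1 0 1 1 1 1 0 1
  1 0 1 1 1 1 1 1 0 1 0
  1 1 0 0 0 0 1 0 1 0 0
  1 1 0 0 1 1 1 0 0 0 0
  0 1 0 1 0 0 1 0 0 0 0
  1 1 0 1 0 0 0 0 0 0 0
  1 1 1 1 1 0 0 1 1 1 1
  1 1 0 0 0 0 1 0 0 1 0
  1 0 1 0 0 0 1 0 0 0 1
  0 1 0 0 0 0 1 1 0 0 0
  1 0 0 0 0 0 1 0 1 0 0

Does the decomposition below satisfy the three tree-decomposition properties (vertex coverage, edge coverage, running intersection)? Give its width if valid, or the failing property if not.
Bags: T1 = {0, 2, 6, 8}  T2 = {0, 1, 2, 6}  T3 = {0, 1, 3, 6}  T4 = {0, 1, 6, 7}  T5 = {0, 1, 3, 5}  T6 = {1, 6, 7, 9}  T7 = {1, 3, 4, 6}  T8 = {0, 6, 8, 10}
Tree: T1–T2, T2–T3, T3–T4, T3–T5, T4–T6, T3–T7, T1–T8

Yes; width 3.

Every vertex of G appears in some bag (union = {0, 1, 2, 3, 4, 5, 6, 7, 8, 9, 10}); every edge is covered by a bag; and for each vertex v the set of bags containing v is connected in the bag tree. The decomposition is therefore valid. The largest bag has 4 vertices, so the width is 3.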